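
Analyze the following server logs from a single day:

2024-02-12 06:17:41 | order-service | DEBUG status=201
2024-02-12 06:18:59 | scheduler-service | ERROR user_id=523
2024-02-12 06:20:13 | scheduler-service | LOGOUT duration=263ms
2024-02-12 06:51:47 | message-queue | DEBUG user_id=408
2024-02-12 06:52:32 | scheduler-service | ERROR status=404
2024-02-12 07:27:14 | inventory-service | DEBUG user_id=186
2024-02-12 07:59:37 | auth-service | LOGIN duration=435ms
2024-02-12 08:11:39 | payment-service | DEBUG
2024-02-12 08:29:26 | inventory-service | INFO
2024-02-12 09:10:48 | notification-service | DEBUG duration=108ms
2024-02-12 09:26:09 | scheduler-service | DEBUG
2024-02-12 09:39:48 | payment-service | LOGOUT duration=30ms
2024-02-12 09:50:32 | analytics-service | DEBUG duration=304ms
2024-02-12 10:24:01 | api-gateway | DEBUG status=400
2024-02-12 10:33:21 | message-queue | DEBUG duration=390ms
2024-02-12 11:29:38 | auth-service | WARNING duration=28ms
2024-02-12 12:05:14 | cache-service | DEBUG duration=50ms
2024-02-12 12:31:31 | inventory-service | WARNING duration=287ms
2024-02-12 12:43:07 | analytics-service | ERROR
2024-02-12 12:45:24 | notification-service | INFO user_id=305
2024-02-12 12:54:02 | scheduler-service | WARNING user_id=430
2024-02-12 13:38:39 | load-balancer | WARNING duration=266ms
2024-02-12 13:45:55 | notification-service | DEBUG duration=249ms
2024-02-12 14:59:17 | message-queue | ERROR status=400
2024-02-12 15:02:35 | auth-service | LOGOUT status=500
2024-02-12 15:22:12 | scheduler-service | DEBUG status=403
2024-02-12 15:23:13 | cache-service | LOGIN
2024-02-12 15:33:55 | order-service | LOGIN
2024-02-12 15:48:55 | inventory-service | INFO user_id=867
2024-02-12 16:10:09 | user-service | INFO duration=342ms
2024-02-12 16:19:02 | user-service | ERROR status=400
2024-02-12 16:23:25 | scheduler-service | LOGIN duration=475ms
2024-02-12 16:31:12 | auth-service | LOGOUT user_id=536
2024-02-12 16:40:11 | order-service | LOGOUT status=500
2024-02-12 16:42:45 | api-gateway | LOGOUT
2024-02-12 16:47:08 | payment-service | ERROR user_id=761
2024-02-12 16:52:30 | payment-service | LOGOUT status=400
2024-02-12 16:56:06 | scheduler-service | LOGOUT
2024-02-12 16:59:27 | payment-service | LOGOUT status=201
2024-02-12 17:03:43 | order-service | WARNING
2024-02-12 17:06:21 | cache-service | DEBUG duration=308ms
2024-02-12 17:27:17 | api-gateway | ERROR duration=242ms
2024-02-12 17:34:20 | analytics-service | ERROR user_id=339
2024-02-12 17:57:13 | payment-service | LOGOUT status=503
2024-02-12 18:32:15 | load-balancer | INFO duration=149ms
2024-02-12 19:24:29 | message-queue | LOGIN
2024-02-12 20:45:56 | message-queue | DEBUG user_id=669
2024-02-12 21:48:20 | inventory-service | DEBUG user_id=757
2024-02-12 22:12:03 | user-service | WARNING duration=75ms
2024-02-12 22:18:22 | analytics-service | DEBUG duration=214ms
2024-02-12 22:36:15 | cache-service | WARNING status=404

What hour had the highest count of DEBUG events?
9

To find the peak hour:

1. Group all DEBUG events by hour
2. Count events in each hour
3. Find hour with maximum count
4. Peak hour: 9 (with 3 events)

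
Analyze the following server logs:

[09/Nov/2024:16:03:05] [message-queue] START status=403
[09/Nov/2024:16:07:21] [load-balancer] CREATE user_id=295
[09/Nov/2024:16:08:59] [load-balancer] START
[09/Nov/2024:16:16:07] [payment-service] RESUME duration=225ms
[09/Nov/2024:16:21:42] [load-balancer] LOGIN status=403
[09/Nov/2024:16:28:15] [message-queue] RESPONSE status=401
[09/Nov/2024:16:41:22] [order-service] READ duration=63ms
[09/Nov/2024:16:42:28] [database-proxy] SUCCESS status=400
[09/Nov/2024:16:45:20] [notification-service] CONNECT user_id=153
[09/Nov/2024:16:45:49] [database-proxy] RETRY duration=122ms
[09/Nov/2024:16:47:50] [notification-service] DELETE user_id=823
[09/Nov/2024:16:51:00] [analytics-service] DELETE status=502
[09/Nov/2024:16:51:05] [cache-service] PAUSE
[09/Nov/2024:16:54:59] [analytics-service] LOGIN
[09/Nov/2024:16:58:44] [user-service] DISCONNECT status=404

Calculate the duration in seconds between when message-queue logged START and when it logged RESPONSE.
1510

To find the time between events:

1. Locate the first START event for message-queue: 09/Nov/2024:16:03:05
2. Locate the first RESPONSE event for message-queue: 09/Nov/2024:16:28:15
3. Calculate the difference: 09/Nov/2024:16:28:15 - 09/Nov/2024:16:03:05 = 1510 seconds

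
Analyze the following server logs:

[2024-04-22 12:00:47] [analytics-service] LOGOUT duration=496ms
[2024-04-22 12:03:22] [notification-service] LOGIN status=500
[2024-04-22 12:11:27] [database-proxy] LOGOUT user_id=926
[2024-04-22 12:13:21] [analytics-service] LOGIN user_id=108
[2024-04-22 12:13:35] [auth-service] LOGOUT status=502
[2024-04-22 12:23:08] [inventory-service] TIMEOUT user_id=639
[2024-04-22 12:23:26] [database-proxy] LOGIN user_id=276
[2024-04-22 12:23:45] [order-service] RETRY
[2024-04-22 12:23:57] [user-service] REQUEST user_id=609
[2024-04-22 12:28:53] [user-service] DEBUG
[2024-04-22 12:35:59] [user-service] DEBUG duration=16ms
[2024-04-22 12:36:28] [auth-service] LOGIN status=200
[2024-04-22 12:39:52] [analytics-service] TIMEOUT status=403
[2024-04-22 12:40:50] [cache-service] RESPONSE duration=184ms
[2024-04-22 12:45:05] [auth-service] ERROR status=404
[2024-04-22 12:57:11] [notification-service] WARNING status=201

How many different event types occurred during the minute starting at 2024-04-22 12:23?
4

To count unique event types:

1. Filter events in the minute starting at 2024-04-22 12:23
2. Extract event types from matching entries
3. Count unique types: 4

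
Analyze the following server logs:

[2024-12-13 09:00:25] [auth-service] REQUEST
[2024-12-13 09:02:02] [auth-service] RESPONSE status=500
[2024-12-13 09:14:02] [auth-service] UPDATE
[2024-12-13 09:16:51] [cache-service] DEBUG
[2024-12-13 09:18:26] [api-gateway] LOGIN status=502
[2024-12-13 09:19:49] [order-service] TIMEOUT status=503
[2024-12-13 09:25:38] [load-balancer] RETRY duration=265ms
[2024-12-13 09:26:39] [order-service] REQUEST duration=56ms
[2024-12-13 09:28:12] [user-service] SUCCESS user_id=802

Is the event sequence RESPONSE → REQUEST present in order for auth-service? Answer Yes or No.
No

To verify sequence order:

1. Find all events in sequence RESPONSE → REQUEST for auth-service
2. Extract their timestamps
3. Check if timestamps are in ascending order
4. Result: No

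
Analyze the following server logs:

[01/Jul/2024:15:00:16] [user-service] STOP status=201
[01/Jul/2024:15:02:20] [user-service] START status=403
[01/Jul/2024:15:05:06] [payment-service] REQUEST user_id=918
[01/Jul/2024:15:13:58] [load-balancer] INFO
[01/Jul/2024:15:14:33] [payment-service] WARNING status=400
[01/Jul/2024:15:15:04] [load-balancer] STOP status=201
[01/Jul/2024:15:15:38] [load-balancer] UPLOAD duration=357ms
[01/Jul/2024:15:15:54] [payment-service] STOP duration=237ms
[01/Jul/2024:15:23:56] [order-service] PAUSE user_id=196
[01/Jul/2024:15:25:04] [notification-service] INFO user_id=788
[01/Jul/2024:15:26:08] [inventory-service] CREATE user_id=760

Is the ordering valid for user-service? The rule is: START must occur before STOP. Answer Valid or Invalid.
Invalid

To validate ordering:

1. Required order: START → STOP
2. Rule: START must occur before STOP
3. Check actual order of events for user-service
4. Result: Invalid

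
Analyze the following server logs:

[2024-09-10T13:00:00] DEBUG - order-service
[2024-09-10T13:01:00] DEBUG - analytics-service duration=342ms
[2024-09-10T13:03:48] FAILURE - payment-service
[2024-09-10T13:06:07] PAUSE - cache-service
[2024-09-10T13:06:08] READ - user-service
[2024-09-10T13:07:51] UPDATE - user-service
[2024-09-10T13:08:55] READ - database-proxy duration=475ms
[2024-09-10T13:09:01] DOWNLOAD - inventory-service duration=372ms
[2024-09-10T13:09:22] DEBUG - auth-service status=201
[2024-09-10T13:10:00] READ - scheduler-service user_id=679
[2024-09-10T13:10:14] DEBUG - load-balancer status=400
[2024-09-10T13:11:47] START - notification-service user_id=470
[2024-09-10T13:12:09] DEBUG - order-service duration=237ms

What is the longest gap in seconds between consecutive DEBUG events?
502

To find the longest gap:

1. Extract all DEBUG events in chronological order
2. Calculate time differences between consecutive events
3. Find the maximum difference
4. Longest gap: 502 seconds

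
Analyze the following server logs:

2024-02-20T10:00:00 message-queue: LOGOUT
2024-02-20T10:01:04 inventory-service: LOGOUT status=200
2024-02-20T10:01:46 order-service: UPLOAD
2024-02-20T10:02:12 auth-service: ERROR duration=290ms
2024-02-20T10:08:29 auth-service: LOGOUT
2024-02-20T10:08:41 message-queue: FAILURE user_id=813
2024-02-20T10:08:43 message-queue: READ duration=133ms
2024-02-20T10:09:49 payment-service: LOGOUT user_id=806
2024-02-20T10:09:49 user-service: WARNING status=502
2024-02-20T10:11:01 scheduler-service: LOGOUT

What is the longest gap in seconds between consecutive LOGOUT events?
445

To find the longest gap:

1. Extract all LOGOUT events in chronological order
2. Calculate time differences between consecutive events
3. Find the maximum difference
4. Longest gap: 445 seconds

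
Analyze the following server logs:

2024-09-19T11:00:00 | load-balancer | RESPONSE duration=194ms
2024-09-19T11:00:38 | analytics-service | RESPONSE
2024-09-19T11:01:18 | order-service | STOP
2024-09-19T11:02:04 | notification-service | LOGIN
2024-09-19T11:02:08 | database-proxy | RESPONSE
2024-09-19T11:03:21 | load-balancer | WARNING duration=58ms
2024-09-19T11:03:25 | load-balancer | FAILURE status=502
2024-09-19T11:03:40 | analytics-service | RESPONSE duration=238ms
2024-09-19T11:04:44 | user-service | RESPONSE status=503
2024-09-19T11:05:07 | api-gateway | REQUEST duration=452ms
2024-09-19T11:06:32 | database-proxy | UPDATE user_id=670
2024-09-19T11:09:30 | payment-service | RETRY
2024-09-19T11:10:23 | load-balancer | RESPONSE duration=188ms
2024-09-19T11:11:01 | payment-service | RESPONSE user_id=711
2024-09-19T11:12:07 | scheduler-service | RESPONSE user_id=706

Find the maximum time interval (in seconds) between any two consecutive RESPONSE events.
339

To find the longest gap:

1. Extract all RESPONSE events in chronological order
2. Calculate time differences between consecutive events
3. Find the maximum difference
4. Longest gap: 339 seconds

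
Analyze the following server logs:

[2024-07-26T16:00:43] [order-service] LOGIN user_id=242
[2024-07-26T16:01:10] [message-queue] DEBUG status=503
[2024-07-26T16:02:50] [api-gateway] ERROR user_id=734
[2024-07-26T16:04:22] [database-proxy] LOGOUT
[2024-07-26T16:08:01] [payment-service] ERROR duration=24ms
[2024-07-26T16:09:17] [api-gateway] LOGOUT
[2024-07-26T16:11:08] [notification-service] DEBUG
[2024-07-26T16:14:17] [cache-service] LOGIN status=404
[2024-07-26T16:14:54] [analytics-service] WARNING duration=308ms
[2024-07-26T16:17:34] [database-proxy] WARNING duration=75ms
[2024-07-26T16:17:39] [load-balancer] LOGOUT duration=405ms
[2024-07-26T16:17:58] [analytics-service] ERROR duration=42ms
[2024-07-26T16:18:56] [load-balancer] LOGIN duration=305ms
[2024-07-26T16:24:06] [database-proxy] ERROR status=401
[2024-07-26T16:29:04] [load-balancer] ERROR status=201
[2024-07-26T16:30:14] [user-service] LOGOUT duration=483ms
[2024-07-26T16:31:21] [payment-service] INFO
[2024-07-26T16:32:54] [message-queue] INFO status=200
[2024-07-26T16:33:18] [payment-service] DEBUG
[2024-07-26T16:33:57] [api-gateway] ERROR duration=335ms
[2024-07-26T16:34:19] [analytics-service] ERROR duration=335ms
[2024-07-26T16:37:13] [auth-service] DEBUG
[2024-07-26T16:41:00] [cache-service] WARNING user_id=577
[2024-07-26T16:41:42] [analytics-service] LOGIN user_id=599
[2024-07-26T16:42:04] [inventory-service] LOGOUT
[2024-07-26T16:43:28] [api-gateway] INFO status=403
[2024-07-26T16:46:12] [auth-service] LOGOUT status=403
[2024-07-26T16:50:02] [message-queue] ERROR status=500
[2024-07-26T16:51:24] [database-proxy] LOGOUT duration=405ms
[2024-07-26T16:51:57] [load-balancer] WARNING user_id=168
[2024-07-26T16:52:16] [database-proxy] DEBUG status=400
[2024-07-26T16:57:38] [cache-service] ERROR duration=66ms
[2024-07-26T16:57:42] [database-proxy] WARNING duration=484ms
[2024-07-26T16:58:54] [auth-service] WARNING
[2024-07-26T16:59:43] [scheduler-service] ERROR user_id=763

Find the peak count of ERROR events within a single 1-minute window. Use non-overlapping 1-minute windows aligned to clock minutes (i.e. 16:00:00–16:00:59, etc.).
1

To find the burst window:

1. Divide the log period into non-overlapping 1-minute windows starting at 16:00
2. Count ERROR events in each window
3. Find the window with maximum count
4. Maximum events in a window: 1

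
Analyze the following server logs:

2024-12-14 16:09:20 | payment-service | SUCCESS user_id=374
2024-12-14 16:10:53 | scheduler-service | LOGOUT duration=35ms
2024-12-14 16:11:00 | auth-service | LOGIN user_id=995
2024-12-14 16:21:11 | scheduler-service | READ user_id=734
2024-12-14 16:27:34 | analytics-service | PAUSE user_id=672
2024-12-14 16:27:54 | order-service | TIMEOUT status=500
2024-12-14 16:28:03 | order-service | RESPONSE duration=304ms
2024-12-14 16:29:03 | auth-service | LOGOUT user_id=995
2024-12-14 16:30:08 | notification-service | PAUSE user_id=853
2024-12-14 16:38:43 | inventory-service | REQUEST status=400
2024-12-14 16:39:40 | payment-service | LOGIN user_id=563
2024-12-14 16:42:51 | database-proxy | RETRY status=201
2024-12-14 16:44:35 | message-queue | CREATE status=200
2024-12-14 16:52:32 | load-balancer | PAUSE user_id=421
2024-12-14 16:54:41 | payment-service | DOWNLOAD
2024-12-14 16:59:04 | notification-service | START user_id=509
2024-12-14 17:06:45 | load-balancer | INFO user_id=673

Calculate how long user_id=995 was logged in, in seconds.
1083

To calculate session duration:

1. Find LOGIN event for user_id=995: 2024-12-14 16:11:00
2. Find LOGOUT event for user_id=995: 2024-12-14 16:29:03
3. Session duration: 2024-12-14 16:29:03 - 2024-12-14 16:11:00 = 1083 seconds (18 minutes)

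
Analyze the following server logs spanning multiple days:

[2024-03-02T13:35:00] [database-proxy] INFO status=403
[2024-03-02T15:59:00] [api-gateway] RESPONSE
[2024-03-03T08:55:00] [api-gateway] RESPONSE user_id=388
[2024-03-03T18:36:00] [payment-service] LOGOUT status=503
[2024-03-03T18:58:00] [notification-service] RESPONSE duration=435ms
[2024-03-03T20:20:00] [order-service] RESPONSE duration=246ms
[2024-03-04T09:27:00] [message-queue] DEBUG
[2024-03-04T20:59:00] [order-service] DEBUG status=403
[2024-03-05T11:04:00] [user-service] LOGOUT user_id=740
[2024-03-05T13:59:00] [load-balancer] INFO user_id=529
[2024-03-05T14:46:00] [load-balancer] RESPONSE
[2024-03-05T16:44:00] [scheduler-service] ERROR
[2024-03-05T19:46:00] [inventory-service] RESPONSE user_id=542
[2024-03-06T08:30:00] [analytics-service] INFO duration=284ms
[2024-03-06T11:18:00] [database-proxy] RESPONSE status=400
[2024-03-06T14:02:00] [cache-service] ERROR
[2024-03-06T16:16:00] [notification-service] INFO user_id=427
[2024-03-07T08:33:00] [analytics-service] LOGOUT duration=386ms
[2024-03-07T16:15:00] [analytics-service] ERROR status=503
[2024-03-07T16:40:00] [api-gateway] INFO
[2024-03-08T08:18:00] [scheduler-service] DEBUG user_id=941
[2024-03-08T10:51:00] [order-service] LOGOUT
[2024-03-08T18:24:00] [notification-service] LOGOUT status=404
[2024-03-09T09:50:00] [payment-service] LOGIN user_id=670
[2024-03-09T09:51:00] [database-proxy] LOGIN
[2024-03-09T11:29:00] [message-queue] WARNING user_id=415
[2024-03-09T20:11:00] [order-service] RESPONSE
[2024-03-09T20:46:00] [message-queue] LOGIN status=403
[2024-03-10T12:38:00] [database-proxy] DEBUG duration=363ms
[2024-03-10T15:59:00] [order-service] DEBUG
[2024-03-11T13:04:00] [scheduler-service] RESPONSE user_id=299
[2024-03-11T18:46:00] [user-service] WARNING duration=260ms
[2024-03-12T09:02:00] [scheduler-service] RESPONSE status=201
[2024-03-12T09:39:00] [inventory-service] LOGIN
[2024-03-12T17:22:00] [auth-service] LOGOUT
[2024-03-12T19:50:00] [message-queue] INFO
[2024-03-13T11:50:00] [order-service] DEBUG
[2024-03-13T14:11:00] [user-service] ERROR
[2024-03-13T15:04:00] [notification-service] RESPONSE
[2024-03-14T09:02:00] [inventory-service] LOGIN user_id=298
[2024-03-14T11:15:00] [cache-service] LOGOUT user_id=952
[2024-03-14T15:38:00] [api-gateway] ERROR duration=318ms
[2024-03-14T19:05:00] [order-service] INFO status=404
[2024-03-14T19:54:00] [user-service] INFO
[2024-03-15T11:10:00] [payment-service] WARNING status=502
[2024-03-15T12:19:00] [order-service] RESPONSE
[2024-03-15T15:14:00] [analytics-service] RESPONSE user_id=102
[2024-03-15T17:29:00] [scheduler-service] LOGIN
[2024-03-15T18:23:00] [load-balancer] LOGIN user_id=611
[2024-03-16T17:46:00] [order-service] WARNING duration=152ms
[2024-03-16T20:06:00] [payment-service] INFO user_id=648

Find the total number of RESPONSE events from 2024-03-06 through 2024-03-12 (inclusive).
4

To filter by date range:

1. Date range: 2024-03-06 through 2024-03-12, both dates inclusive
2. Filter for RESPONSE events whose date falls in this range
3. Count matching events: 4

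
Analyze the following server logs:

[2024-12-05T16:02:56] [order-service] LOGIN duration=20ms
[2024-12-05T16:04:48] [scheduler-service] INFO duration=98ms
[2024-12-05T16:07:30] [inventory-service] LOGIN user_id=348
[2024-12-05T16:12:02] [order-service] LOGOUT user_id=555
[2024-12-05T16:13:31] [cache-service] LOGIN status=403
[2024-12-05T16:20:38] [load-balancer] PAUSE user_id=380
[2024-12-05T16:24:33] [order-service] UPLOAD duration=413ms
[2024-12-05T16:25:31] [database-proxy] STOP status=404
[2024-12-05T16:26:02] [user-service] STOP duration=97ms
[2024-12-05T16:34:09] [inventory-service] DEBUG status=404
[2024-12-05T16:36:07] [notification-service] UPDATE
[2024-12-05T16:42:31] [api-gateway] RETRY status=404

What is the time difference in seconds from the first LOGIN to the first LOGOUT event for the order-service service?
546

To find the time between events:

1. Locate the first LOGIN event for order-service: 2024-12-05T16:02:56
2. Locate the first LOGOUT event for order-service: 2024-12-05T16:12:02
3. Calculate the difference: 2024-12-05T16:12:02 - 2024-12-05T16:02:56 = 546 seconds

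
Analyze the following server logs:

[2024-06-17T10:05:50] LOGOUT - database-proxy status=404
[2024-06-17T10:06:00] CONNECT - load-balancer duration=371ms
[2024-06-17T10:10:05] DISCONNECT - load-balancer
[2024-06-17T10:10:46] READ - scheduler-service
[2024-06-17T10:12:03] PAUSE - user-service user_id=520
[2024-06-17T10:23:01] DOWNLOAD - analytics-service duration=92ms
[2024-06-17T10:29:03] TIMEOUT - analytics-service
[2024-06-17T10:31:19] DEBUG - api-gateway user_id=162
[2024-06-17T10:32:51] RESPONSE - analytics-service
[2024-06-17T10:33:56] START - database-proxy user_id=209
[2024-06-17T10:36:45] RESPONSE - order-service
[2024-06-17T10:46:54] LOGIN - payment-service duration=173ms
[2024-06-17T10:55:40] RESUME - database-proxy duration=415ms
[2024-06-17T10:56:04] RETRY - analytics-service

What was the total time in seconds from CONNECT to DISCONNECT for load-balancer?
245

To calculate state duration:

1. Find CONNECT event for load-balancer: 2024-06-17T10:06:00
2. Find DISCONNECT event for load-balancer: 2024-06-17T10:10:05
3. Calculate duration: 2024-06-17T10:10:05 - 2024-06-17T10:06:00 = 245 seconds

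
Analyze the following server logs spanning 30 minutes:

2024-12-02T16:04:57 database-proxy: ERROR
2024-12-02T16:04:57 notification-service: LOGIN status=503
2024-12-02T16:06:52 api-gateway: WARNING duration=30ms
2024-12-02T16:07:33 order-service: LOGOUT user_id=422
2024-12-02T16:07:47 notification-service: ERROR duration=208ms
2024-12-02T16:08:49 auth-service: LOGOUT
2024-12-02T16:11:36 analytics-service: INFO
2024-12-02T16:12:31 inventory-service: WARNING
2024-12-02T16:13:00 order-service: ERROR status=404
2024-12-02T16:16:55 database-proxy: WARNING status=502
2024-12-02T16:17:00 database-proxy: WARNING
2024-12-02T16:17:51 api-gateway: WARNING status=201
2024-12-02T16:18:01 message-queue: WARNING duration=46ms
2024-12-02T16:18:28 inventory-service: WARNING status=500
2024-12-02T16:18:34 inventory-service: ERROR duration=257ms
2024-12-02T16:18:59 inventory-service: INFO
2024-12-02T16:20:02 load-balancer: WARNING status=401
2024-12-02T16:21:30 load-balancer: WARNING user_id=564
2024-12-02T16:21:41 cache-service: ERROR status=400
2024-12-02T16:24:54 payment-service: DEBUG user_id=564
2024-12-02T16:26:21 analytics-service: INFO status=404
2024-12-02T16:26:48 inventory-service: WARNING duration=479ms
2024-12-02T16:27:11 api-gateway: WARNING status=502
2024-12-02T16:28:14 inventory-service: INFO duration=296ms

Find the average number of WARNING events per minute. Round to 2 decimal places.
0.37

To calculate the rate:

1. Count total WARNING events: 11
2. Total time period: 30 minutes
3. Rate = 11 / 30 = 0.37 events per minute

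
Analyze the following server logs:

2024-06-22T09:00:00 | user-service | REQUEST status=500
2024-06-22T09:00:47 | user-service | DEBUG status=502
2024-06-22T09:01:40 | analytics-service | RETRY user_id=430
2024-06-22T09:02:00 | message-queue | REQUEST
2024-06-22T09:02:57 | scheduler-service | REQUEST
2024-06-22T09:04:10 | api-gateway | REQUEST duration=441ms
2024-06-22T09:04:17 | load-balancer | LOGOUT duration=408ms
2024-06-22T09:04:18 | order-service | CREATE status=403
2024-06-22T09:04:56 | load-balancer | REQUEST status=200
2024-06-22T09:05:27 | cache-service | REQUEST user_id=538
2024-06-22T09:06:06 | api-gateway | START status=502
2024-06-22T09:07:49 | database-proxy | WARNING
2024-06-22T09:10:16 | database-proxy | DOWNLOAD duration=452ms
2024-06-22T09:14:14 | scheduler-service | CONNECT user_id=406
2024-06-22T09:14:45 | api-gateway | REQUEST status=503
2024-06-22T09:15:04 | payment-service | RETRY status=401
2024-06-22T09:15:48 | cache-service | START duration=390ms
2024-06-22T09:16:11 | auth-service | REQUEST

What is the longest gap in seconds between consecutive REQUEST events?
558

To find the longest gap:

1. Extract all REQUEST events in chronological order
2. Calculate time differences between consecutive events
3. Find the maximum difference
4. Longest gap: 558 seconds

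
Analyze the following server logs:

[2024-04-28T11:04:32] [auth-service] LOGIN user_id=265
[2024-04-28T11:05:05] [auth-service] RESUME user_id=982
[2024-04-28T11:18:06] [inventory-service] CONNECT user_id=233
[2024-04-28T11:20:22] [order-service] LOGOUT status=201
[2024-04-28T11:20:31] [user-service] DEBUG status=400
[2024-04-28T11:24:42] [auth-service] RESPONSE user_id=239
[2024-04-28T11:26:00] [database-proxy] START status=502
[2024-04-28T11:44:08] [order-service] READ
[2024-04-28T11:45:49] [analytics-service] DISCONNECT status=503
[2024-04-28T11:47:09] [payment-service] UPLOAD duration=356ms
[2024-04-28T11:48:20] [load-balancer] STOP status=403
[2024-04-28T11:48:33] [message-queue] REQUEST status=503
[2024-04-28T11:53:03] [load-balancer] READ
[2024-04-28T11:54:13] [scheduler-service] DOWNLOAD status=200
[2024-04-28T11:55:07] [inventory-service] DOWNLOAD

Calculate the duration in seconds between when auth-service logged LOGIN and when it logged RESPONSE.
1210

To find the time between events:

1. Locate the first LOGIN event for auth-service: 2024-04-28T11:04:32
2. Locate the first RESPONSE event for auth-service: 2024-04-28T11:24:42
3. Calculate the difference: 2024-04-28T11:24:42 - 2024-04-28T11:04:32 = 1210 seconds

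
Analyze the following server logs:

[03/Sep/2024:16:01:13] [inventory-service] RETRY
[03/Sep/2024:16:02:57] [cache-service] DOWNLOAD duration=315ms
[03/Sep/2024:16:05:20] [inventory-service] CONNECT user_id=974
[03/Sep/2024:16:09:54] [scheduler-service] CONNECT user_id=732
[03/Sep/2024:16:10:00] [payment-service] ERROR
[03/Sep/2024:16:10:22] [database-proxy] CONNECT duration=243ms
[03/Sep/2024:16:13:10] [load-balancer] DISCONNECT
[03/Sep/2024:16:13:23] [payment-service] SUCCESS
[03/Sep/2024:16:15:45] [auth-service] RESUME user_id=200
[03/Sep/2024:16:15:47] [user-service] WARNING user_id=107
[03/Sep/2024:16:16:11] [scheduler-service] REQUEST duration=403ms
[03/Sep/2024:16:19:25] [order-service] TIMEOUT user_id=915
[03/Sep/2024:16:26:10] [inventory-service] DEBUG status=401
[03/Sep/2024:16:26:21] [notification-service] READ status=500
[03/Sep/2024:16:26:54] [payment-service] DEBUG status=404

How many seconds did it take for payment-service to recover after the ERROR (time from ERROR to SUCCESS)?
203

To calculate recovery time:

1. Find ERROR event for payment-service: 03/Sep/2024:16:10:00
2. Find next SUCCESS event for payment-service: 03/Sep/2024:16:13:23
3. Recovery time: 03/Sep/2024:16:13:23 - 03/Sep/2024:16:10:00 = 203 seconds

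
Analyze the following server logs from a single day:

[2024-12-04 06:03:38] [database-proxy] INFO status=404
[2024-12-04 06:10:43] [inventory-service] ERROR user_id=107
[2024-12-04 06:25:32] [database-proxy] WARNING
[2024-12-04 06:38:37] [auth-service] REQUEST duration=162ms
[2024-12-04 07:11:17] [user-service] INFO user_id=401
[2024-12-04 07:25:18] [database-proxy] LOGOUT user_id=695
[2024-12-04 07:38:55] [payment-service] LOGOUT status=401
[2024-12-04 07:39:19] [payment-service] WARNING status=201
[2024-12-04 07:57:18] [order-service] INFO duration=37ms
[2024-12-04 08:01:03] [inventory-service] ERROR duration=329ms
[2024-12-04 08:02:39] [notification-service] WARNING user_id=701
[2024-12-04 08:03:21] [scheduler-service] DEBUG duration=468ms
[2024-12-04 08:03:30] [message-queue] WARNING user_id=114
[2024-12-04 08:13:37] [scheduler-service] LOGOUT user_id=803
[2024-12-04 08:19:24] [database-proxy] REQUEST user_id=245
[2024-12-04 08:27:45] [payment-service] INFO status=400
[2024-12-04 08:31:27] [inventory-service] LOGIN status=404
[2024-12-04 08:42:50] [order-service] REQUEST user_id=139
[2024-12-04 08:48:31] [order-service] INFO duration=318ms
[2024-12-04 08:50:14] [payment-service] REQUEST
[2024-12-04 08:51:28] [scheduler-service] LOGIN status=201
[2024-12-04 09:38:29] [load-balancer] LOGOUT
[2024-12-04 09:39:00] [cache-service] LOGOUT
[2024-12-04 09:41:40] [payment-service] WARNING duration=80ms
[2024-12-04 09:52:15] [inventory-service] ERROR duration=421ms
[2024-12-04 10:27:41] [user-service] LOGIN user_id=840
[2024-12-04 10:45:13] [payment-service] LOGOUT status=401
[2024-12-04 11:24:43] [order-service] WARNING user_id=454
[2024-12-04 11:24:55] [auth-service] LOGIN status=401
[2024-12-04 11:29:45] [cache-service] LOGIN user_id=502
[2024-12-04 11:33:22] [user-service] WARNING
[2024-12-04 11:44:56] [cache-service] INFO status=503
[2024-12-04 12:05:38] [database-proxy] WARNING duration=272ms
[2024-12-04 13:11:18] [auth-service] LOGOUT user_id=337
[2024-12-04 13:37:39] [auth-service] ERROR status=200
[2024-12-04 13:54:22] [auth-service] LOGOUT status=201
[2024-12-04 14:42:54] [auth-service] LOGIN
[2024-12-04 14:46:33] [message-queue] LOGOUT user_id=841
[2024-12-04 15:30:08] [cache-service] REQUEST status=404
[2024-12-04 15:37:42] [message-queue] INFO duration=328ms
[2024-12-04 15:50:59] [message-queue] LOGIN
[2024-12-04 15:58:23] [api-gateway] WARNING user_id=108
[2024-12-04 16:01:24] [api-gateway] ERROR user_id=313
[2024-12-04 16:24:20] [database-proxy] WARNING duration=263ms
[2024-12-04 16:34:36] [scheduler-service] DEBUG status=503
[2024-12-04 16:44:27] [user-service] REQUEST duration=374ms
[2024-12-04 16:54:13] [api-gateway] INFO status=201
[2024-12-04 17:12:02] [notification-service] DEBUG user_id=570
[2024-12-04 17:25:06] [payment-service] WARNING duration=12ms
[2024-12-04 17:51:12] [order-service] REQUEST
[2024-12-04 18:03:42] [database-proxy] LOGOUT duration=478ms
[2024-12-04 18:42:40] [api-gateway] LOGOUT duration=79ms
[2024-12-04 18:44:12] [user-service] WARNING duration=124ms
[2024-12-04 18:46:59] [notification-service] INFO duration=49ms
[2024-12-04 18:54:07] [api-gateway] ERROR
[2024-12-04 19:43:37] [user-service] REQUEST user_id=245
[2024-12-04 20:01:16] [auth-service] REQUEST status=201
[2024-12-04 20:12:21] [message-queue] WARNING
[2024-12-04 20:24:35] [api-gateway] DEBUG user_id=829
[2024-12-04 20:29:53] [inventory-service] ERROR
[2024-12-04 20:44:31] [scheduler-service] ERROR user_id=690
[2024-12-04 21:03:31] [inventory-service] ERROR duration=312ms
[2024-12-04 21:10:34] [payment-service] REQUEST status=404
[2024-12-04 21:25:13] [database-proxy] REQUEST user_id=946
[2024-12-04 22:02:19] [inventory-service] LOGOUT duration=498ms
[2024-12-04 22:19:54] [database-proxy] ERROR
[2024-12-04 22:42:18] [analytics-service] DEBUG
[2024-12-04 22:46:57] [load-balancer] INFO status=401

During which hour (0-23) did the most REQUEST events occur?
8

To find the peak hour:

1. Group all REQUEST events by hour
2. Count events in each hour
3. Find hour with maximum count
4. Peak hour: 8 (with 3 events)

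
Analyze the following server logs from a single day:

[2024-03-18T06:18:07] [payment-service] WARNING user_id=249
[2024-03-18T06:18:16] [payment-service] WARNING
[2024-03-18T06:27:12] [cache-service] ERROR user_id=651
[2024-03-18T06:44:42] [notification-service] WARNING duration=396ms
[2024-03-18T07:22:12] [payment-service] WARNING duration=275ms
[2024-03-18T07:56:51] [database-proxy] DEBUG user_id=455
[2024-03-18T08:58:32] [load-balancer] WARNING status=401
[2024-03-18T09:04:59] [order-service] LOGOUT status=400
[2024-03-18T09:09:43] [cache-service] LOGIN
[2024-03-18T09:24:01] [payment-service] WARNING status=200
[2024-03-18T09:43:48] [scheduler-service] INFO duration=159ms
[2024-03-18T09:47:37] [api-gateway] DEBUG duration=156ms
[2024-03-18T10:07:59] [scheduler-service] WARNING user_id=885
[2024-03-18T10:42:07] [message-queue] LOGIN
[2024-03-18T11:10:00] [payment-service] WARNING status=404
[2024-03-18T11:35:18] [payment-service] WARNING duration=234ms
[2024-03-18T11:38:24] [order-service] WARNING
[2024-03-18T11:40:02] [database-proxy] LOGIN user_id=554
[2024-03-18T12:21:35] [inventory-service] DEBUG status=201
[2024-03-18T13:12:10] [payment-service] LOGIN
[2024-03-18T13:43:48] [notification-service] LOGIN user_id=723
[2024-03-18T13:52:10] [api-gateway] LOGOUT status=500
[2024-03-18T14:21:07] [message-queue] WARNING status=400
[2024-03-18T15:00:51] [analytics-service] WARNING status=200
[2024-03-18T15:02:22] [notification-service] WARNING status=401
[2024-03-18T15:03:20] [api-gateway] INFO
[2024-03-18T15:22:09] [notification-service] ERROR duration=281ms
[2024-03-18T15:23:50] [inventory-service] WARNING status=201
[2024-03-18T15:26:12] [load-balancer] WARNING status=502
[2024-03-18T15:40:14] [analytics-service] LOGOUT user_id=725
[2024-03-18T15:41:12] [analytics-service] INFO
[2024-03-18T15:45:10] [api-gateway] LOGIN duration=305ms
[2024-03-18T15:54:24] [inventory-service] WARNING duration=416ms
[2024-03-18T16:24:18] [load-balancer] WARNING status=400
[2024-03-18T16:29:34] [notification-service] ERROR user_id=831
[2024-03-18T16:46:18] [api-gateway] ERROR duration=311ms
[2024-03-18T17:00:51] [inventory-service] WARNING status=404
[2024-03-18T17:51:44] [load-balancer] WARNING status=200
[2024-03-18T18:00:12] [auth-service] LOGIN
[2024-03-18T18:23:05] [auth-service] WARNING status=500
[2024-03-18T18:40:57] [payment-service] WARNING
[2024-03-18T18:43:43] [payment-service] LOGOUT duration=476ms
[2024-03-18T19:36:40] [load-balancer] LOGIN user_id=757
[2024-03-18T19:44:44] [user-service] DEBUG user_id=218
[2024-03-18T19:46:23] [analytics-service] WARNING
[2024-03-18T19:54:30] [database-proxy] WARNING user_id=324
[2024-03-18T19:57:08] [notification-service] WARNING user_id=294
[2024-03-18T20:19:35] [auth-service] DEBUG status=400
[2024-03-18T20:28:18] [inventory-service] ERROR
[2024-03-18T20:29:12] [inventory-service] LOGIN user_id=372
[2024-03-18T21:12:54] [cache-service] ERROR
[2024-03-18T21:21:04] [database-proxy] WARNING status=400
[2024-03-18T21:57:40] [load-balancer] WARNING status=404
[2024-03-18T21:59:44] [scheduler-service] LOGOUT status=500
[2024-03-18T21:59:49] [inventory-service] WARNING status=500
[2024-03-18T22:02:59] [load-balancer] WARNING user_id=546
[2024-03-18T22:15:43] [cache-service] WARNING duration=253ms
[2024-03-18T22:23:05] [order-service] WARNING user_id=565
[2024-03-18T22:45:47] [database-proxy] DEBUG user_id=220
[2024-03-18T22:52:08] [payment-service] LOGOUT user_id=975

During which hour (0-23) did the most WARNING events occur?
15

To find the peak hour:

1. Group all WARNING events by hour
2. Count events in each hour
3. Find hour with maximum count
4. Peak hour: 15 (with 5 events)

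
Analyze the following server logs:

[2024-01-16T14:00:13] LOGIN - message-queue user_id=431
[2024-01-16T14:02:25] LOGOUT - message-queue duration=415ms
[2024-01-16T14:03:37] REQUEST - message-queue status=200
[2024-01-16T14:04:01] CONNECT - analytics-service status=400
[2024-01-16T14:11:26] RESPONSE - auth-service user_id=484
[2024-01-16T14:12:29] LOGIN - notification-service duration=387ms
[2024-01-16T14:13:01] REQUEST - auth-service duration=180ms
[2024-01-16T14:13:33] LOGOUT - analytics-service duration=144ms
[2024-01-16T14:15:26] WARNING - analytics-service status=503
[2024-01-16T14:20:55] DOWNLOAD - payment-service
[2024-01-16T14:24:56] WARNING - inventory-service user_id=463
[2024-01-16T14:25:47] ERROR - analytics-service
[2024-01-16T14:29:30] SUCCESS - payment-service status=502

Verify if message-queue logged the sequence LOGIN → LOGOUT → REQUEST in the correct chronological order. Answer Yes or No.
Yes

To verify sequence order:

1. Find all events in sequence LOGIN → LOGOUT → REQUEST for message-queue
2. Extract their timestamps
3. Check if timestamps are in ascending order
4. Result: Yes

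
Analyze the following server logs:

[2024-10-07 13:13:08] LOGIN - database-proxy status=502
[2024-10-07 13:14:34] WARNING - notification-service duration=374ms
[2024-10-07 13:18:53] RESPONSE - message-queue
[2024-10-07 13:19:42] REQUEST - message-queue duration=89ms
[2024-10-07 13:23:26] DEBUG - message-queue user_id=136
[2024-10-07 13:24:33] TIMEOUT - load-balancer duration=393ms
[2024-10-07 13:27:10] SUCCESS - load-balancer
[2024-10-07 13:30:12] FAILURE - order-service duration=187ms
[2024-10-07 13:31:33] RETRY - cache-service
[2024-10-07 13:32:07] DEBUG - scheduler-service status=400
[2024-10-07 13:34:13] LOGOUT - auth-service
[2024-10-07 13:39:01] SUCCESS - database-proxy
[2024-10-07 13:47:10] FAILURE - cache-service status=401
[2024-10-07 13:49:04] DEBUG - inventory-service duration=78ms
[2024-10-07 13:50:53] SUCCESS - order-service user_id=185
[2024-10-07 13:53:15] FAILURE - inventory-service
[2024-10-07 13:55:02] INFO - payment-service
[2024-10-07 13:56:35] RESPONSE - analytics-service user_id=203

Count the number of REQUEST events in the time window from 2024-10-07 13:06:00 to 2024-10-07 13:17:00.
0

To count events in the time window:

1. Window boundaries: 2024-10-07 13:06:00 to 2024-10-07 13:17:00
2. Filter for REQUEST events within this window
3. Count matching events: 0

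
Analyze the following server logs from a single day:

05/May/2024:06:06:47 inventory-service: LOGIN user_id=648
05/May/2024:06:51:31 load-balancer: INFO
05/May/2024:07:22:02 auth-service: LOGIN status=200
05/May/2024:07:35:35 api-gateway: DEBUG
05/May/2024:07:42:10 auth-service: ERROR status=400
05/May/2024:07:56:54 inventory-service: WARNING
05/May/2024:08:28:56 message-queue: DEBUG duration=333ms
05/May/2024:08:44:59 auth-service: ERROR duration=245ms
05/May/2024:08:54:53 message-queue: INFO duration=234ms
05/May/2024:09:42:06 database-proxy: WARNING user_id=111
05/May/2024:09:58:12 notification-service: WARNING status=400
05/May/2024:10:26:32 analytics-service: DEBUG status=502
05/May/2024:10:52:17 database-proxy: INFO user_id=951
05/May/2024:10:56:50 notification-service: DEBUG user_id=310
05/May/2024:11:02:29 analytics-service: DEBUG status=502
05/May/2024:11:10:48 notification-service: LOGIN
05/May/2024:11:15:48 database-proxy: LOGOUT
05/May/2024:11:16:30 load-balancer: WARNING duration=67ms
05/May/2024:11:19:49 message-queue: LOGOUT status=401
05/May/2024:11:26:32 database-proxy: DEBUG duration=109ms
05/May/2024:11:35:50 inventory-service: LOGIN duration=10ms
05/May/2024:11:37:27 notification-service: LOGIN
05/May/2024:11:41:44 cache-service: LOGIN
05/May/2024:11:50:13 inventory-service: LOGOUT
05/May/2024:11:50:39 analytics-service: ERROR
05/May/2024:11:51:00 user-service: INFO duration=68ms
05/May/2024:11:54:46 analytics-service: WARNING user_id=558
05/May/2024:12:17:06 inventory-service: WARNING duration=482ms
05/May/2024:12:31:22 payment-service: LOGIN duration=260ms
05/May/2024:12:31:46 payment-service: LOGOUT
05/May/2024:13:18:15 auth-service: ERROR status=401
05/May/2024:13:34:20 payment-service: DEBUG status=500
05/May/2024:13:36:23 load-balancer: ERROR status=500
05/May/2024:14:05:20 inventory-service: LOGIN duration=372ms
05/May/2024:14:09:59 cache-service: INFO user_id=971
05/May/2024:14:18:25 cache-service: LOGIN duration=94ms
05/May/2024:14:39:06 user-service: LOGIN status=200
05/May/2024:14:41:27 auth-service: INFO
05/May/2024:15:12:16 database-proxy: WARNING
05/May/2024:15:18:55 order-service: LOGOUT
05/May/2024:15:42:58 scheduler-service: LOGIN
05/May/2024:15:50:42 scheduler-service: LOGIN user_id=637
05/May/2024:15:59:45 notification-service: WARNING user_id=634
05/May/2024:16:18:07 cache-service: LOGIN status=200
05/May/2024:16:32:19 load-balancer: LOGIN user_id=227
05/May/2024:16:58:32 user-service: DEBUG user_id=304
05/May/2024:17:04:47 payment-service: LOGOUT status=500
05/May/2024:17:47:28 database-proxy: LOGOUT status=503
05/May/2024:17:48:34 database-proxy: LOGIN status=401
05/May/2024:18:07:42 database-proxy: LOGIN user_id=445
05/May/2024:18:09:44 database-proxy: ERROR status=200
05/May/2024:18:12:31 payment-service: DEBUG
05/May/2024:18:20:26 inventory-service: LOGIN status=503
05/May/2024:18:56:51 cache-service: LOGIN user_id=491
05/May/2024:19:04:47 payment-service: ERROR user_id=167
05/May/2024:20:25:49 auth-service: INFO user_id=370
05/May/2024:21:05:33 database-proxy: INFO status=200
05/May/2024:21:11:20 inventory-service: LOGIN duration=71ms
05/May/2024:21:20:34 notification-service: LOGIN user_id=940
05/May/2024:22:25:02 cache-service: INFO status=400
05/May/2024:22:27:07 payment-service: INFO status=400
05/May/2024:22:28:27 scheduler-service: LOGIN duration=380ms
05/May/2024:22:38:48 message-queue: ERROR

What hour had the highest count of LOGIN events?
11

To find the peak hour:

1. Group all LOGIN events by hour
2. Count events in each hour
3. Find hour with maximum count
4. Peak hour: 11 (with 4 events)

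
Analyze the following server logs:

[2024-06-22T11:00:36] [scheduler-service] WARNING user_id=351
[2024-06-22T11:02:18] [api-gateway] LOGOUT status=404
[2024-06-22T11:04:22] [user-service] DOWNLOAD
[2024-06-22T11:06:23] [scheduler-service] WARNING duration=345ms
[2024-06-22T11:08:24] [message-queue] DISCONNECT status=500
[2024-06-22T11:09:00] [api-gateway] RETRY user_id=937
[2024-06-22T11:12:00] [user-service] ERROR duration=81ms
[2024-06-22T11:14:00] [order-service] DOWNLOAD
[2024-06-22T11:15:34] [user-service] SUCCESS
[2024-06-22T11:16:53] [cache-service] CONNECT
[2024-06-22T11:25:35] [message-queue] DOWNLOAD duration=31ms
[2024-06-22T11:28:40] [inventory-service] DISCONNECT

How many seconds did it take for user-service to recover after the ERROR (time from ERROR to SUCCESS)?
214

To calculate recovery time:

1. Find ERROR event for user-service: 2024-06-22T11:12:00
2. Find next SUCCESS event for user-service: 2024-06-22T11:15:34
3. Recovery time: 2024-06-22T11:15:34 - 2024-06-22T11:12:00 = 214 seconds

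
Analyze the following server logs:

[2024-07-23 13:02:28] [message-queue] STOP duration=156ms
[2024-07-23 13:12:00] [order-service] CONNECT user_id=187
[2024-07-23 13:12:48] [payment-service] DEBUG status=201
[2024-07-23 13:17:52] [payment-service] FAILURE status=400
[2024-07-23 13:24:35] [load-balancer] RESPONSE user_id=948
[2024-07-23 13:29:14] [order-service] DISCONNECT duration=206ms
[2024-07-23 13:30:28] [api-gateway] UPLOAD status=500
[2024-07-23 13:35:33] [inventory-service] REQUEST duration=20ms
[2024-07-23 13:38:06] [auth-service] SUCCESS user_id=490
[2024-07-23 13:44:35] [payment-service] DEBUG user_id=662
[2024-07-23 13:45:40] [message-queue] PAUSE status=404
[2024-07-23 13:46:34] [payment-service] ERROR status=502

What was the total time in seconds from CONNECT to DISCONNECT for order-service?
1034

To calculate state duration:

1. Find CONNECT event for order-service: 2024-07-23 13:12:00
2. Find DISCONNECT event for order-service: 2024-07-23 13:29:14
3. Calculate duration: 2024-07-23 13:29:14 - 2024-07-23 13:12:00 = 1034 seconds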